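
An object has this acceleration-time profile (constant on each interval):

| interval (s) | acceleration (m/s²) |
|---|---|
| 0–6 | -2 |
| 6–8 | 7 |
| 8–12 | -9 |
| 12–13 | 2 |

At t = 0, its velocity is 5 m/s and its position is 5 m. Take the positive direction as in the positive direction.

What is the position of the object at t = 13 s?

-73 m

On each constant-a segment, Δv = aΔt and Δx = v₀Δt + ½aΔt²; chain segment to segment.
0–6 s: v starts 5 m/s; Δx = 5·6 + ½·-2·6² = -6 m; v ends -7 m/s.
6–8 s: v starts -7 m/s; Δx = -7·2 + ½·7·2² = 0 m; v ends 7 m/s.
8–12 s: v starts 7 m/s; Δx = 7·4 + ½·-9·4² = -44 m; v ends -29 m/s.
12–13 s: v starts -29 m/s; Δx = -29·1 + ½·2·1² = -28 m; v ends -27 m/s.
x(13) = 5 + Σ Δx = -73 m.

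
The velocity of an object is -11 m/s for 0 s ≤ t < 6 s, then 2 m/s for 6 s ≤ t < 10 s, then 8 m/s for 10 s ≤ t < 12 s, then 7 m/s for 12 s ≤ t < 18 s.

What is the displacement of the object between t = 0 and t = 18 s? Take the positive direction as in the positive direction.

0 m

Displacement is the signed area under the v-t curve.
0–6 s: -11 × 6 = -66 m
6–10 s: 2 × 4 = 8 m
10–12 s: 8 × 2 = 16 m
12–18 s: 7 × 6 = 42 m
Net displacement = 0 m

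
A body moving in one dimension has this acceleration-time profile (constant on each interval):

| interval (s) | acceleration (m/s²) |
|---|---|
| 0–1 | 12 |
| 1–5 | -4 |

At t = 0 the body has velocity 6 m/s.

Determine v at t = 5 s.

2 m/s

Δv equals the area under the a-t graph; then v = v₀ + Δv.
0–1 s: 12 × 1 = 12 m/s
1–5 s: -4 × 4 = -16 m/s
Δv = -4 m/s, so v(5) = 6 + (-4) = 2 m/s.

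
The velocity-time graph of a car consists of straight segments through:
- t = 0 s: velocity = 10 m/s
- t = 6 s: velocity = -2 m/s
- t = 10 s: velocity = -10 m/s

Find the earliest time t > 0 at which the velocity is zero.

v changes sign on 0–6 s (from 10 to -2); the graph is linear there, so v = 0 at t = 0 + (-10)·(6 − 0)/(-2 − 10) = 5 s.

t = 5 s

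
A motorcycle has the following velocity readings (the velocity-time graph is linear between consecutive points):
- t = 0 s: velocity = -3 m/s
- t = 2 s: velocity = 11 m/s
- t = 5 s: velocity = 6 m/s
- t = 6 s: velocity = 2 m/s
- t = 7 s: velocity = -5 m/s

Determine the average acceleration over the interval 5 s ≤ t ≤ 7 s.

Average acceleration = Δv/Δt = (-5 − 6)/(7 − 5) = -5.5 m/s².

-5.5 m/s²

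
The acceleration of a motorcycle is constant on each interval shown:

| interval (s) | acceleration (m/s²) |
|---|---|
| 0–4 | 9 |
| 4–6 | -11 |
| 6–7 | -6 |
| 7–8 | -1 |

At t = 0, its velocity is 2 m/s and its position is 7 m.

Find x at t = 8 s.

On each constant-a segment, Δv = aΔt and Δx = v₀Δt + ½aΔt²; chain segment to segment.
0–4 s: v starts 2 m/s; Δx = 2·4 + ½·9·4² = 80 m; v ends 38 m/s.
4–6 s: v starts 38 m/s; Δx = 38·2 + ½·-11·2² = 54 m; v ends 16 m/s.
6–7 s: v starts 16 m/s; Δx = 16·1 + ½·-6·1² = 13 m; v ends 10 m/s.
7–8 s: v starts 10 m/s; Δx = 10·1 + ½·-1·1² = 9.5 m; v ends 9 m/s.
x(8) = 7 + Σ Δx = 163.5 m.

163.5 m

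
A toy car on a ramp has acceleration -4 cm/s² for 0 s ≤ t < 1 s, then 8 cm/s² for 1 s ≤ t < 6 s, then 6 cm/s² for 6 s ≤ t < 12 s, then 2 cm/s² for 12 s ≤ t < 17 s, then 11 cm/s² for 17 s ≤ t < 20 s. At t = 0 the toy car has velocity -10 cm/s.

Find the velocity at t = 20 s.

105 cm/s

Δv equals the area under the a-t graph; then v = v₀ + Δv.
0–1 s: -4 × 1 = -4 cm/s
1–6 s: 8 × 5 = 40 cm/s
6–12 s: 6 × 6 = 36 cm/s
12–17 s: 2 × 5 = 10 cm/s
17–20 s: 11 × 3 = 33 cm/s
Δv = 115 cm/s, so v(20) = -10 + (115) = 105 cm/s.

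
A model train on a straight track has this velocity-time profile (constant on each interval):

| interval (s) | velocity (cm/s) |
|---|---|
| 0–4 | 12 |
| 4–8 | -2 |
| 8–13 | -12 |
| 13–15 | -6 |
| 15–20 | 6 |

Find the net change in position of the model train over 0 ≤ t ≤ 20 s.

-2 cm

Displacement is the signed area under the v-t curve.
0–4 s: 12 × 4 = 48 cm
4–8 s: -2 × 4 = -8 cm
8–13 s: -12 × 5 = -60 cm
13–15 s: -6 × 2 = -12 cm
15–20 s: 6 × 5 = 30 cm
Net displacement = -2 cm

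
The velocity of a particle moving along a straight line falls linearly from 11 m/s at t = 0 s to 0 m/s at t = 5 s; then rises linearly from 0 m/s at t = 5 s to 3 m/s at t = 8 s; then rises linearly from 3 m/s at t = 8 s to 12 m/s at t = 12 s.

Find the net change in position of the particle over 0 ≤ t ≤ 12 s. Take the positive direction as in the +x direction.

Displacement is the signed area under the v-t curve.
0–5 s: ½(11 + 0)(5) = 27.5 m
5–8 s: ½(0 + 3)(3) = 4.5 m
8–12 s: ½(3 + 12)(4) = 30 m
Net displacement = 62 m

62 m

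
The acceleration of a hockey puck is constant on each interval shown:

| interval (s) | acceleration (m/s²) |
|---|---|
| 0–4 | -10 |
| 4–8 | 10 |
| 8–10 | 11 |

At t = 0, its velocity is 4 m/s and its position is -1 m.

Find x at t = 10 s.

-99 m

On each constant-a segment, Δv = aΔt and Δx = v₀Δt + ½aΔt²; chain segment to segment.
0–4 s: v starts 4 m/s; Δx = 4·4 + ½·-10·4² = -64 m; v ends -36 m/s.
4–8 s: v starts -36 m/s; Δx = -36·4 + ½·10·4² = -64 m; v ends 4 m/s.
8–10 s: v starts 4 m/s; Δx = 4·2 + ½·11·2² = 30 m; v ends 26 m/s.
x(10) = -1 + Σ Δx = -99 m.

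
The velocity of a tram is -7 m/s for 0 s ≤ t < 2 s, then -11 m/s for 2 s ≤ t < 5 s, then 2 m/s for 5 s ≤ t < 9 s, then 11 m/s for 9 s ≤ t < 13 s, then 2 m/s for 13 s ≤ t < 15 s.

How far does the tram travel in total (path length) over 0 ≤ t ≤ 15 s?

103 m

Total distance travelled is ∫|v| dt — sum the magnitudes of each area piece.
0–2 s: |-7| × 2 = 14 m
2–5 s: |-11| × 3 = 33 m
5–9 s: |2| × 4 = 8 m
9–13 s: |11| × 4 = 44 m
13–15 s: |2| × 2 = 4 m
Total distance = 103 m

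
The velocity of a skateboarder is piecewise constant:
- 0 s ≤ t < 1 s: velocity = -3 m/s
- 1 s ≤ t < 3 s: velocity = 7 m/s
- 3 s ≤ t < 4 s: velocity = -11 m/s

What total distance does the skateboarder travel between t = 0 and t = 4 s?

Distance (not displacement) is the total path length: add the absolute areas under v-t.
0–1 s: |-3| × 1 = 3 m
1–3 s: |7| × 2 = 14 m
3–4 s: |-11| × 1 = 11 m
Total distance = 28 m

28 m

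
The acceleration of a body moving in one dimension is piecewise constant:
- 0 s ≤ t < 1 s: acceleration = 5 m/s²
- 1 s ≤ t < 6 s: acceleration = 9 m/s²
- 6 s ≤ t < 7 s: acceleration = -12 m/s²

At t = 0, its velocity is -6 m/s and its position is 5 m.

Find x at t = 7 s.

147 m

On each constant-a segment, Δv = aΔt and Δx = v₀Δt + ½aΔt²; chain segment to segment.
0–1 s: v starts -6 m/s; Δx = -6·1 + ½·5·1² = -3.5 m; v ends -1 m/s.
1–6 s: v starts -1 m/s; Δx = -1·5 + ½·9·5² = 107.5 m; v ends 44 m/s.
6–7 s: v starts 44 m/s; Δx = 44·1 + ½·-12·1² = 38 m; v ends 32 m/s.
x(7) = 5 + Σ Δx = 147 m.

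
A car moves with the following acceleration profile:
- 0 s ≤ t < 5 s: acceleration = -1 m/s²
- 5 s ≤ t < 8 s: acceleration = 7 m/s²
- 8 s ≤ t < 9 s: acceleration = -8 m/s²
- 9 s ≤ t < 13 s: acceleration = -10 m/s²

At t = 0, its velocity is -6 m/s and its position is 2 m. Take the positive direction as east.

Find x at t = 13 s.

-108 m

On each constant-a segment, Δv = aΔt and Δx = v₀Δt + ½aΔt²; chain segment to segment.
0–5 s: v starts -6 m/s; Δx = -6·5 + ½·-1·5² = -42.5 m; v ends -11 m/s.
5–8 s: v starts -11 m/s; Δx = -11·3 + ½·7·3² = -1.5 m; v ends 10 m/s.
8–9 s: v starts 10 m/s; Δx = 10·1 + ½·-8·1² = 6 m; v ends 2 m/s.
9–13 s: v starts 2 m/s; Δx = 2·4 + ½·-10·4² = -72 m; v ends -38 m/s.
x(13) = 2 + Σ Δx = -108 m.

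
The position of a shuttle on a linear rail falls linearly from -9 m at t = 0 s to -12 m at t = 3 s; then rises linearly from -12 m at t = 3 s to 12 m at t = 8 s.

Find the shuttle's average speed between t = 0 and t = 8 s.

Average speed = (total path length)/(elapsed time); on a piecewise-linear x-t graph the path length is Σ|Δx|.
0–3 s: |Δx| = |-12 − -9| = 3 m
3–8 s: |Δx| = |12 − -12| = 24 m
Total path = 27 m; average speed = 27/8 = 3.375 m/s.

3.375 m/s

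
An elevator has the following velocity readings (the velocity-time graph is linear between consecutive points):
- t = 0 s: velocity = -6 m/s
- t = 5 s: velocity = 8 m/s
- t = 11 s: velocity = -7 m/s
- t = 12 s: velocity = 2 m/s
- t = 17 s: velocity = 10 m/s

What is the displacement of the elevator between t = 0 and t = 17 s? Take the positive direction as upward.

35.5 m

Displacement is the signed area under the v-t curve.
0–5 s: ½(-6 + 8)(5) = 5 m
5–11 s: ½(8 + -7)(6) = 3 m
11–12 s: ½(-7 + 2)(1) = -2.5 m
12–17 s: ½(2 + 10)(5) = 30 m
Net displacement = 35.5 m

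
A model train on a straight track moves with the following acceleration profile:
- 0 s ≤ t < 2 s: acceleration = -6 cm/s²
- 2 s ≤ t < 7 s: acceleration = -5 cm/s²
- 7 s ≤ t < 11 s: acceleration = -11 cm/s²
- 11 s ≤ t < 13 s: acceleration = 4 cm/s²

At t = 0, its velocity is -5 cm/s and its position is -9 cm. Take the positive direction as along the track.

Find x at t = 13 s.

-598.5 cm

On each constant-a segment, Δv = aΔt and Δx = v₀Δt + ½aΔt²; chain segment to segment.
0–2 s: v starts -5 cm/s; Δx = -5·2 + ½·-6·2² = -22 cm; v ends -17 cm/s.
2–7 s: v starts -17 cm/s; Δx = -17·5 + ½·-5·5² = -147.5 cm; v ends -42 cm/s.
7–11 s: v starts -42 cm/s; Δx = -42·4 + ½·-11·4² = -256 cm; v ends -86 cm/s.
11–13 s: v starts -86 cm/s; Δx = -86·2 + ½·4·2² = -164 cm; v ends -78 cm/s.
x(13) = -9 + Σ Δx = -598.5 cm.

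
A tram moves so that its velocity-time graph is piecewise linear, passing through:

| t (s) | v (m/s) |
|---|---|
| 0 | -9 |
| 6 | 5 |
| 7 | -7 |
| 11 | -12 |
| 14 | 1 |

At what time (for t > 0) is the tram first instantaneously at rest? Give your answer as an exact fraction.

t = 27/7 s

v changes sign on 0–6 s (from -9 to 5); the graph is linear there, so v = 0 at t = 0 + (9)·(6 − 0)/(5 − -9) = 27/7 s.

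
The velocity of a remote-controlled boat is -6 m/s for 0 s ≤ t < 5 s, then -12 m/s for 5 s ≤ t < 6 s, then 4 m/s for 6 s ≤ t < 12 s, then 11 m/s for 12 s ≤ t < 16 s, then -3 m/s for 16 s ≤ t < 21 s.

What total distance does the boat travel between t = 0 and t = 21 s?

Distance (not displacement) is the total path length: add the absolute areas under v-t.
0–5 s: |-6| × 5 = 30 m
5–6 s: |-12| × 1 = 12 m
6–12 s: |4| × 6 = 24 m
12–16 s: |11| × 4 = 44 m
16–21 s: |-3| × 5 = 15 m
Total distance = 125 m

125 m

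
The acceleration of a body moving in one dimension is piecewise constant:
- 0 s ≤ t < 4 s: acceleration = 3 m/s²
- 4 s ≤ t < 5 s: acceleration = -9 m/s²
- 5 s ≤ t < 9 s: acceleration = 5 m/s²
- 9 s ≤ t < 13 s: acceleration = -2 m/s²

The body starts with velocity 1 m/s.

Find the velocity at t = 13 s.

16 m/s

Δv equals the area under the a-t graph; then v = v₀ + Δv.
0–4 s: 3 × 4 = 12 m/s
4–5 s: -9 × 1 = -9 m/s
5–9 s: 5 × 4 = 20 m/s
9–13 s: -2 × 4 = -8 m/s
Δv = 15 m/s, so v(13) = 1 + (15) = 16 m/s.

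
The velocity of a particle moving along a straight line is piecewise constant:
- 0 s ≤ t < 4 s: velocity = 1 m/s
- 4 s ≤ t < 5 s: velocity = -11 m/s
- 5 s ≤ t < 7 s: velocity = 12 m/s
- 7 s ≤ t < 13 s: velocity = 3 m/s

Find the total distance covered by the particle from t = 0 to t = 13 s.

Distance (not displacement) is the total path length: add the absolute areas under v-t.
0–4 s: |1| × 4 = 4 m
4–5 s: |-11| × 1 = 11 m
5–7 s: |12| × 2 = 24 m
7–13 s: |3| × 6 = 18 m
Total distance = 57 m

57 m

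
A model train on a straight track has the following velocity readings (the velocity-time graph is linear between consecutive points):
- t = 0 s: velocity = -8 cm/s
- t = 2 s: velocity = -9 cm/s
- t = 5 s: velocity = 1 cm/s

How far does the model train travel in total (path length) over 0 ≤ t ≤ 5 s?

Distance (not displacement) is the total path length: add the absolute areas under v-t.
0–2 s: |½(-8 + -9)(2)| = 17 cm
2–5 s: v = 0 at t = 4.7 s; triangle areas 12.15 + 0.15 = 12.3 cm
Total distance = 29.3 cm

29.3 cm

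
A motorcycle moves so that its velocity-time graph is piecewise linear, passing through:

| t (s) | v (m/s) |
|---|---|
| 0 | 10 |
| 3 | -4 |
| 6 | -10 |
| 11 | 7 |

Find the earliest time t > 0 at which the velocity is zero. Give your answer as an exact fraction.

t = 15/7 s

v changes sign on 0–3 s (from 10 to -4); the graph is linear there, so v = 0 at t = 0 + (-10)·(3 − 0)/(-4 − 10) = 15/7 s.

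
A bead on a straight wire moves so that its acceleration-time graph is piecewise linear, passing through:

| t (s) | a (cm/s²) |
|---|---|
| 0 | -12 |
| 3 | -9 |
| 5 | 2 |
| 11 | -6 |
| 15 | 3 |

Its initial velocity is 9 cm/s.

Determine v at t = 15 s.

-47.5 cm/s

Δv equals the area under the a-t graph; then v = v₀ + Δv.
0–3 s: ½(-12 + -9)(3) = -31.5 cm/s
3–5 s: ½(-9 + 2)(2) = -7 cm/s
5–11 s: ½(2 + -6)(6) = -12 cm/s
11–15 s: ½(-6 + 3)(4) = -6 cm/s
Δv = -56.5 cm/s, so v(15) = 9 + (-56.5) = -47.5 cm/s.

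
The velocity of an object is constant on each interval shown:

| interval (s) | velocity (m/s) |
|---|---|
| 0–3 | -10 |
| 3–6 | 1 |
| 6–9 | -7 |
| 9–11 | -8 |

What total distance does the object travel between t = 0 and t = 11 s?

70 m

Distance (not displacement) is the total path length: add the absolute areas under v-t.
0–3 s: |-10| × 3 = 30 m
3–6 s: |1| × 3 = 3 m
6–9 s: |-7| × 3 = 21 m
9–11 s: |-8| × 2 = 16 m
Total distance = 70 m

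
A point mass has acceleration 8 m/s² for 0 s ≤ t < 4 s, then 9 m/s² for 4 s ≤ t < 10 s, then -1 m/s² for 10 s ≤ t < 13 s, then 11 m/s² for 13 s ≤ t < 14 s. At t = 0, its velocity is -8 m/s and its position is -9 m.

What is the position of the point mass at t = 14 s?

639 m

On each constant-a segment, Δv = aΔt and Δx = v₀Δt + ½aΔt²; chain segment to segment.
0–4 s: v starts -8 m/s; Δx = -8·4 + ½·8·4² = 32 m; v ends 24 m/s.
4–10 s: v starts 24 m/s; Δx = 24·6 + ½·9·6² = 306 m; v ends 78 m/s.
10–13 s: v starts 78 m/s; Δx = 78·3 + ½·-1·3² = 229.5 m; v ends 75 m/s.
13–14 s: v starts 75 m/s; Δx = 75·1 + ½·11·1² = 80.5 m; v ends 86 m/s.
x(14) = -9 + Σ Δx = 639 m.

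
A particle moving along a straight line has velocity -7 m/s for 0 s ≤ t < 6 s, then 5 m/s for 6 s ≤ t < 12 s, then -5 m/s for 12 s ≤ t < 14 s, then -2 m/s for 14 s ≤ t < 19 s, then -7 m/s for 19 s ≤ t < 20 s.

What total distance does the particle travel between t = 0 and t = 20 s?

99 m

Distance (not displacement) is the total path length: add the absolute areas under v-t.
0–6 s: |-7| × 6 = 42 m
6–12 s: |5| × 6 = 30 m
12–14 s: |-5| × 2 = 10 m
14–19 s: |-2| × 5 = 10 m
19–20 s: |-7| × 1 = 7 m
Total distance = 99 m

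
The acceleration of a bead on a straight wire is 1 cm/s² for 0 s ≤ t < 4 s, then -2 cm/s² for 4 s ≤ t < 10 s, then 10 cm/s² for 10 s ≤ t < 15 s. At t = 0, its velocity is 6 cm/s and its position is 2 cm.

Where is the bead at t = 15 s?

On each constant-a segment, Δv = aΔt and Δx = v₀Δt + ½aΔt²; chain segment to segment.
0–4 s: v starts 6 cm/s; Δx = 6·4 + ½·1·4² = 32 cm; v ends 10 cm/s.
4–10 s: v starts 10 cm/s; Δx = 10·6 + ½·-2·6² = 24 cm; v ends -2 cm/s.
10–15 s: v starts -2 cm/s; Δx = -2·5 + ½·10·5² = 115 cm; v ends 48 cm/s.
x(15) = 2 + Σ Δx = 173 cm.

173 cm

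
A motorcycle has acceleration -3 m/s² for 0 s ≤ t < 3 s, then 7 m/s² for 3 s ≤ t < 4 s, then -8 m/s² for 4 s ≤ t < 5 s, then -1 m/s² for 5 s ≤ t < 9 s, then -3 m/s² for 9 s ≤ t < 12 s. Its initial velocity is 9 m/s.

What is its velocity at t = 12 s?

Δv equals the area under the a-t graph; then v = v₀ + Δv.
0–3 s: -3 × 3 = -9 m/s
3–4 s: 7 × 1 = 7 m/s
4–5 s: -8 × 1 = -8 m/s
5–9 s: -1 × 4 = -4 m/s
9–12 s: -3 × 3 = -9 m/s
Δv = -23 m/s, so v(12) = 9 + (-23) = -14 m/s.

-14 m/s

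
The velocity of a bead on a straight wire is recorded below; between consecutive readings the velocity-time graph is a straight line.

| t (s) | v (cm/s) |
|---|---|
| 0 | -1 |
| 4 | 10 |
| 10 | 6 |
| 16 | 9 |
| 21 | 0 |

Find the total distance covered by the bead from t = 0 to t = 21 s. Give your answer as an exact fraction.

Distance (not displacement) is the total path length: add the absolute areas under v-t.
0–4 s: v = 0 at t = 4/11 s; triangle areas 2/11 + 200/11 = 202/11 cm
4–10 s: |½(10 + 6)(6)| = 48 cm
10–16 s: |½(6 + 9)(6)| = 45 cm
16–21 s: |½(9 + 0)(5)| = 22.5 cm
Total distance = 2945/22 cm

2945/22 cm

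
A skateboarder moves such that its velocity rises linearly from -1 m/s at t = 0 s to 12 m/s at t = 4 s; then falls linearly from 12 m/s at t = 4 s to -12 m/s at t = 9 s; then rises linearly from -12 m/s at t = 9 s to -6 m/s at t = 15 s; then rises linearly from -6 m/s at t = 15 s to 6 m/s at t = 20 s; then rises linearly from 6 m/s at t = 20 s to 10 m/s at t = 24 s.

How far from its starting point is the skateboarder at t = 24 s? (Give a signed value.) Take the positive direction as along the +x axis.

0 m

Net displacement equals the area under the velocity-time graph (areas below the axis count negative).
0–4 s: ½(-1 + 12)(4) = 22 m
4–9 s: ½(12 + -12)(5) = 0 m
9–15 s: ½(-12 + -6)(6) = -54 m
15–20 s: ½(-6 + 6)(5) = 0 m
20–24 s: ½(6 + 10)(4) = 32 m
Net displacement = 0 m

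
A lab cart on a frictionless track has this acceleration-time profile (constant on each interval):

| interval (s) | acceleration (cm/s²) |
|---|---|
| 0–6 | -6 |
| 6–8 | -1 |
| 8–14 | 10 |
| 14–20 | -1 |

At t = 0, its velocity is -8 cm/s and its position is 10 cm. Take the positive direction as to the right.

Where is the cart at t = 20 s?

On each constant-a segment, Δv = aΔt and Δx = v₀Δt + ½aΔt²; chain segment to segment.
0–6 s: v starts -8 cm/s; Δx = -8·6 + ½·-6·6² = -156 cm; v ends -44 cm/s.
6–8 s: v starts -44 cm/s; Δx = -44·2 + ½·-1·2² = -90 cm; v ends -46 cm/s.
8–14 s: v starts -46 cm/s; Δx = -46·6 + ½·10·6² = -96 cm; v ends 14 cm/s.
14–20 s: v starts 14 cm/s; Δx = 14·6 + ½·-1·6² = 66 cm; v ends 8 cm/s.
x(20) = 10 + Σ Δx = -266 cm.

-266 cm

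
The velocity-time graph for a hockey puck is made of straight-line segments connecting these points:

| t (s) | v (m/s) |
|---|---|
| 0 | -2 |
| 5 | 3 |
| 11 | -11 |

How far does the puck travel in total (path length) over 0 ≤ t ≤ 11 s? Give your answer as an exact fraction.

481/14 m

Total distance travelled is ∫|v| dt — sum the magnitudes of each area piece.
0–5 s: v = 0 at t = 2 s; triangle areas 2 + 4.5 = 6.5 m
5–11 s: v = 0 at t = 44/7 s; triangle areas 27/14 + 363/14 = 195/7 m
Total distance = 481/14 m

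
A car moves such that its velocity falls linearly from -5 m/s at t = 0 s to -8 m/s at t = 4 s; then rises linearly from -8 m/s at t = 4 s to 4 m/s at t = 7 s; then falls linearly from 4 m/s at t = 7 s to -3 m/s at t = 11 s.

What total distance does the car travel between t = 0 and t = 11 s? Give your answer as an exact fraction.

Total distance travelled is ∫|v| dt — sum the magnitudes of each area piece.
0–4 s: |½(-5 + -8)(4)| = 26 m
4–7 s: v = 0 at t = 6 s; triangle areas 8 + 2 = 10 m
7–11 s: v = 0 at t = 65/7 s; triangle areas 32/7 + 18/7 = 50/7 m
Total distance = 302/7 m

302/7 m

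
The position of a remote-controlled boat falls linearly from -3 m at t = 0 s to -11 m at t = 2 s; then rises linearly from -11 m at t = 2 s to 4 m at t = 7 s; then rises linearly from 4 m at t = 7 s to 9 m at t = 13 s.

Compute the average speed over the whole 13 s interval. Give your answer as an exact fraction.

Average speed = (total path length)/(elapsed time); on a piecewise-linear x-t graph the path length is Σ|Δx|.
0–2 s: |Δx| = |-11 − -3| = 8 m
2–7 s: |Δx| = |4 − -11| = 15 m
7–13 s: |Δx| = |9 − 4| = 5 m
Total path = 28 m; average speed = 28/13 = 28/13 m/s.

28/13 m/s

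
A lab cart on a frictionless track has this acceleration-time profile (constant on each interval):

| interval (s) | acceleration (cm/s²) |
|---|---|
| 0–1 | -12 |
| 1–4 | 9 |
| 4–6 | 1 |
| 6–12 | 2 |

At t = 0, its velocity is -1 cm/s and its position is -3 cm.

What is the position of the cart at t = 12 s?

153.5 cm

On each constant-a segment, Δv = aΔt and Δx = v₀Δt + ½aΔt²; chain segment to segment.
0–1 s: v starts -1 cm/s; Δx = -1·1 + ½·-12·1² = -7 cm; v ends -13 cm/s.
1–4 s: v starts -13 cm/s; Δx = -13·3 + ½·9·3² = 1.5 cm; v ends 14 cm/s.
4–6 s: v starts 14 cm/s; Δx = 14·2 + ½·1·2² = 30 cm; v ends 16 cm/s.
6–12 s: v starts 16 cm/s; Δx = 16·6 + ½·2·6² = 132 cm; v ends 28 cm/s.
x(12) = -3 + Σ Δx = 153.5 cm.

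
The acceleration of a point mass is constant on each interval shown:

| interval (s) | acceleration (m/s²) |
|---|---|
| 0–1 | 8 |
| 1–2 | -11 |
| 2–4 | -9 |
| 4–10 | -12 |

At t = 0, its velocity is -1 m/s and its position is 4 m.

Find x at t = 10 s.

-365.5 m

On each constant-a segment, Δv = aΔt and Δx = v₀Δt + ½aΔt²; chain segment to segment.
0–1 s: v starts -1 m/s; Δx = -1·1 + ½·8·1² = 3 m; v ends 7 m/s.
1–2 s: v starts 7 m/s; Δx = 7·1 + ½·-11·1² = 1.5 m; v ends -4 m/s.
2–4 s: v starts -4 m/s; Δx = -4·2 + ½·-9·2² = -26 m; v ends -22 m/s.
4–10 s: v starts -22 m/s; Δx = -22·6 + ½·-12·6² = -348 m; v ends -94 m/s.
x(10) = 4 + Σ Δx = -365.5 m.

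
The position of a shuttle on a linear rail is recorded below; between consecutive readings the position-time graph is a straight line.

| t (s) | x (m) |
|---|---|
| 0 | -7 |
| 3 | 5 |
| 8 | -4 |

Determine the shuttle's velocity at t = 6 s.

Velocity is the slope of the x-t graph on 3–8 s: (-4 − 5)/(8 − 3) = -1.8 m/s.

-1.8 m/s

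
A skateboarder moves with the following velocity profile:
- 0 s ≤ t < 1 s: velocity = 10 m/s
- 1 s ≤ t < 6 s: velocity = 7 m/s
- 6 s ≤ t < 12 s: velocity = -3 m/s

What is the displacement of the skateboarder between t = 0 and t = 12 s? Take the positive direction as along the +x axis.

27 m

Net displacement equals the area under the velocity-time graph (areas below the axis count negative).
0–1 s: 10 × 1 = 10 m
1–6 s: 7 × 5 = 35 m
6–12 s: -3 × 6 = -18 m
Net displacement = 27 m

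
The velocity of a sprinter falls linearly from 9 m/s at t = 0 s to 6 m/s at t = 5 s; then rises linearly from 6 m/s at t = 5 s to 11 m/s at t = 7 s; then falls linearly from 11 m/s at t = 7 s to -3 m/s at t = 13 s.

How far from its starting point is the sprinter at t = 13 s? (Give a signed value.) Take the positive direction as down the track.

78.5 m

Net displacement equals the area under the velocity-time graph (areas below the axis count negative).
0–5 s: ½(9 + 6)(5) = 37.5 m
5–7 s: ½(6 + 11)(2) = 17 m
7–13 s: ½(11 + -3)(6) = 24 m
Net displacement = 78.5 m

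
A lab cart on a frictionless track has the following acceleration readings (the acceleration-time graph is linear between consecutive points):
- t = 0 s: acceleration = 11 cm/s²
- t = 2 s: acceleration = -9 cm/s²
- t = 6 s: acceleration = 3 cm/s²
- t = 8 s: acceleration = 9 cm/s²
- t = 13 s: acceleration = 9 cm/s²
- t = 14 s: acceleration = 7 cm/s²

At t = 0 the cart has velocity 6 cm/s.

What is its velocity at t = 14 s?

Δv equals the area under the a-t graph; then v = v₀ + Δv.
0–2 s: ½(11 + -9)(2) = 2 cm/s
2–6 s: ½(-9 + 3)(4) = -12 cm/s
6–8 s: ½(3 + 9)(2) = 12 cm/s
8–13 s: 9 × 5 = 45 cm/s
13–14 s: ½(9 + 7)(1) = 8 cm/s
Δv = 55 cm/s, so v(14) = 6 + (55) = 61 cm/s.

61 cm/s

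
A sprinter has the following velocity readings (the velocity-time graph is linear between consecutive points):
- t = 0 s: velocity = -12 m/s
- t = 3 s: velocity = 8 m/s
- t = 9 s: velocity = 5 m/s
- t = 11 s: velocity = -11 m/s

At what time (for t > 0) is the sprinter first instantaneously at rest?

v changes sign on 0–3 s (from -12 to 8); the graph is linear there, so v = 0 at t = 0 + (12)·(3 − 0)/(8 − -12) = 1.8 s.

t = 1.8 s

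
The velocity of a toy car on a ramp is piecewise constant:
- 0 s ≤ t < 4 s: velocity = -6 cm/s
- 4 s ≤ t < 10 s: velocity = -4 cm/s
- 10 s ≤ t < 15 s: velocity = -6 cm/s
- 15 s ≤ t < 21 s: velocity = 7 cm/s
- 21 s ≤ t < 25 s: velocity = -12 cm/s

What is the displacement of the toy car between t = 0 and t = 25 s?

Displacement is the signed area under the v-t curve.
0–4 s: -6 × 4 = -24 cm
4–10 s: -4 × 6 = -24 cm
10–15 s: -6 × 5 = -30 cm
15–21 s: 7 × 6 = 42 cm
21–25 s: -12 × 4 = -48 cm
Net displacement = -84 cm

-84 cm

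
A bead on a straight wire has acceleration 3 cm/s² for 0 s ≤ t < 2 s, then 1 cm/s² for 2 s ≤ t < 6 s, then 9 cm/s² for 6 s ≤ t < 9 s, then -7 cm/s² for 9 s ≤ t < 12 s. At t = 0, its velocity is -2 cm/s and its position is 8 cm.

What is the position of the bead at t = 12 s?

172 cm

On each constant-a segment, Δv = aΔt and Δx = v₀Δt + ½aΔt²; chain segment to segment.
0–2 s: v starts -2 cm/s; Δx = -2·2 + ½·3·2² = 2 cm; v ends 4 cm/s.
2–6 s: v starts 4 cm/s; Δx = 4·4 + ½·1·4² = 24 cm; v ends 8 cm/s.
6–9 s: v starts 8 cm/s; Δx = 8·3 + ½·9·3² = 64.5 cm; v ends 35 cm/s.
9–12 s: v starts 35 cm/s; Δx = 35·3 + ½·-7·3² = 73.5 cm; v ends 14 cm/s.
x(12) = 8 + Σ Δx = 172 cm.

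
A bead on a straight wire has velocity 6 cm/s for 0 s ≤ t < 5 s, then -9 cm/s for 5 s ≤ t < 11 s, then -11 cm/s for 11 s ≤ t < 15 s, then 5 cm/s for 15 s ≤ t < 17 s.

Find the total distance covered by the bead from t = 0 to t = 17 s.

138 cm

Distance (not displacement) is the total path length: add the absolute areas under v-t.
0–5 s: |6| × 5 = 30 cm
5–11 s: |-9| × 6 = 54 cm
11–15 s: |-11| × 4 = 44 cm
15–17 s: |5| × 2 = 10 cm
Total distance = 138 cm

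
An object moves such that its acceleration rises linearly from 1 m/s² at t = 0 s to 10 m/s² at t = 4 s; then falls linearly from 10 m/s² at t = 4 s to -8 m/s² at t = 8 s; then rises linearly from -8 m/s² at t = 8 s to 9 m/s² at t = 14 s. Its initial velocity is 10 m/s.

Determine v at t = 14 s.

39 m/s

Δv equals the area under the a-t graph; then v = v₀ + Δv.
0–4 s: ½(1 + 10)(4) = 22 m/s
4–8 s: ½(10 + -8)(4) = 4 m/s
8–14 s: ½(-8 + 9)(6) = 3 m/s
Δv = 29 m/s, so v(14) = 10 + (29) = 39 m/s.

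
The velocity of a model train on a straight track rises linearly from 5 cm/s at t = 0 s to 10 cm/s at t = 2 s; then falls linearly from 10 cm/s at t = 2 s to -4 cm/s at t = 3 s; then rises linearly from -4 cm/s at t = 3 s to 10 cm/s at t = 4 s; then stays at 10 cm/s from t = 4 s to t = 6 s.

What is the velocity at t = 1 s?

On 0–2 s the graph is linear from 5 to 10 cm/s: v(1) = 5 + (10 − 5)·(1 − 0)/(2 − 0) = 7.5 cm/s.

7.5 cm/s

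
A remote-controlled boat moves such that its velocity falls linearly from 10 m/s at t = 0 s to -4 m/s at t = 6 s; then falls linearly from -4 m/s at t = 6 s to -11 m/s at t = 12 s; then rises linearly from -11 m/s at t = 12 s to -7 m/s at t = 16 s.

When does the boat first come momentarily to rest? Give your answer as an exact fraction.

v changes sign on 0–6 s (from 10 to -4); the graph is linear there, so v = 0 at t = 0 + (-10)·(6 − 0)/(-4 − 10) = 30/7 s.

t = 30/7 s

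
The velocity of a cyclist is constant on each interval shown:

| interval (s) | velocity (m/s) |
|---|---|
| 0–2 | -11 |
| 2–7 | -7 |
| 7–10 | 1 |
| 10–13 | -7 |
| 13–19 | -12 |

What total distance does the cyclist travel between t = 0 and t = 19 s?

Distance (not displacement) is the total path length: add the absolute areas under v-t.
0–2 s: |-11| × 2 = 22 m
2–7 s: |-7| × 5 = 35 m
7–10 s: |1| × 3 = 3 m
10–13 s: |-7| × 3 = 21 m
13–19 s: |-12| × 6 = 72 m
Total distance = 153 m

153 m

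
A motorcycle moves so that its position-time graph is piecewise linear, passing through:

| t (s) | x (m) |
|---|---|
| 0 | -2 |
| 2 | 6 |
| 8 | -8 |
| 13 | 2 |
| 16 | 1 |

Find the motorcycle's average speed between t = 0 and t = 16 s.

Average speed = (total path length)/(elapsed time); on a piecewise-linear x-t graph the path length is Σ|Δx|.
0–2 s: |Δx| = |6 − -2| = 8 m
2–8 s: |Δx| = |-8 − 6| = 14 m
8–13 s: |Δx| = |2 − -8| = 10 m
13–16 s: |Δx| = |1 − 2| = 1 m
Total path = 33 m; average speed = 33/16 = 2.0625 m/s.

2.0625 m/s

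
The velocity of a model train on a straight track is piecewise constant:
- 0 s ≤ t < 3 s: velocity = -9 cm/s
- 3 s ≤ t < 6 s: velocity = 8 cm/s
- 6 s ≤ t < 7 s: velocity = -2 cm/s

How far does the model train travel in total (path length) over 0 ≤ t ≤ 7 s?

Distance (not displacement) is the total path length: add the absolute areas under v-t.
0–3 s: |-9| × 3 = 27 cm
3–6 s: |8| × 3 = 24 cm
6–7 s: |-2| × 1 = 2 cm
Total distance = 53 cm

53 cm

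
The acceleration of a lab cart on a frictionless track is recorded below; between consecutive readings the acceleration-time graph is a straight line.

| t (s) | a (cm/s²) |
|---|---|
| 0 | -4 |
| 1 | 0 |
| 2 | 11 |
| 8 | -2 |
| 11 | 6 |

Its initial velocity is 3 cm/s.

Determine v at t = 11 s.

Δv equals the area under the a-t graph; then v = v₀ + Δv.
0–1 s: ½(-4 + 0)(1) = -2 cm/s
1–2 s: ½(0 + 11)(1) = 5.5 cm/s
2–8 s: ½(11 + -2)(6) = 27 cm/s
8–11 s: ½(-2 + 6)(3) = 6 cm/s
Δv = 36.5 cm/s, so v(11) = 3 + (36.5) = 39.5 cm/s.

39.5 cm/s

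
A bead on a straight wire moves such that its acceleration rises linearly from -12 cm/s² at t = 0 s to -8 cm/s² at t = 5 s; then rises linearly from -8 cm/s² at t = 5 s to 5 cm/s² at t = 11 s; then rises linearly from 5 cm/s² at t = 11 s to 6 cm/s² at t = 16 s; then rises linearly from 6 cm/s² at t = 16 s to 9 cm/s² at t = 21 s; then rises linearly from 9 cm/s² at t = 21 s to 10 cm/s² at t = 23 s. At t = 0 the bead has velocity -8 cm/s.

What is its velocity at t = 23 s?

Δv equals the area under the a-t graph; then v = v₀ + Δv.
0–5 s: ½(-12 + -8)(5) = -50 cm/s
5–11 s: ½(-8 + 5)(6) = -9 cm/s
11–16 s: ½(5 + 6)(5) = 27.5 cm/s
16–21 s: ½(6 + 9)(5) = 37.5 cm/s
21–23 s: ½(9 + 10)(2) = 19 cm/s
Δv = 25 cm/s, so v(23) = -8 + (25) = 17 cm/s.

17 cm/s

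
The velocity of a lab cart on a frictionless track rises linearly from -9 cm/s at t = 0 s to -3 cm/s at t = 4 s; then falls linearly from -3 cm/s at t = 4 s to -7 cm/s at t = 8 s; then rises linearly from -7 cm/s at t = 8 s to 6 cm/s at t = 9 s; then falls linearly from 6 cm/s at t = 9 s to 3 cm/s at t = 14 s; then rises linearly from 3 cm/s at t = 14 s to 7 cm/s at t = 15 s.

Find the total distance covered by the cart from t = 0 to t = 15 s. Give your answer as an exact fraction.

972/13 cm

Distance (not displacement) is the total path length: add the absolute areas under v-t.
0–4 s: |½(-9 + -3)(4)| = 24 cm
4–8 s: |½(-3 + -7)(4)| = 20 cm
8–9 s: v = 0 at t = 111/13 s; triangle areas 49/26 + 18/13 = 85/26 cm
9–14 s: |½(6 + 3)(5)| = 22.5 cm
14–15 s: |½(3 + 7)(1)| = 5 cm
Total distance = 972/13 cm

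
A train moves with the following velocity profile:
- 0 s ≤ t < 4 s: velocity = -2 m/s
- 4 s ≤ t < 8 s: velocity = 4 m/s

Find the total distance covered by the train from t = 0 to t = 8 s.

Distance (not displacement) is the total path length: add the absolute areas under v-t.
0–4 s: |-2| × 4 = 8 m
4–8 s: |4| × 4 = 16 m
Total distance = 24 m

24 m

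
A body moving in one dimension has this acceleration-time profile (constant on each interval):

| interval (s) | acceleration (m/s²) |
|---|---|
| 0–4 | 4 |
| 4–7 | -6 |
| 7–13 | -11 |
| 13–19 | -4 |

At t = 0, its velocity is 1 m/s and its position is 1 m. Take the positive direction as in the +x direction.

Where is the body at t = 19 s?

-617 m

On each constant-a segment, Δv = aΔt and Δx = v₀Δt + ½aΔt²; chain segment to segment.
0–4 s: v starts 1 m/s; Δx = 1·4 + ½·4·4² = 36 m; v ends 17 m/s.
4–7 s: v starts 17 m/s; Δx = 17·3 + ½·-6·3² = 24 m; v ends -1 m/s.
7–13 s: v starts -1 m/s; Δx = -1·6 + ½·-11·6² = -204 m; v ends -67 m/s.
13–19 s: v starts -67 m/s; Δx = -67·6 + ½·-4·6² = -474 m; v ends -91 m/s.
x(19) = 1 + Σ Δx = -617 m.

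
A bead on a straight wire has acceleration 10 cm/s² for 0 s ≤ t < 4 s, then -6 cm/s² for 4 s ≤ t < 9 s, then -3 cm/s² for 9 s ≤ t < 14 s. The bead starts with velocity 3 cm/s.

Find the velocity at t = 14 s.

-2 cm/s

Δv equals the area under the a-t graph; then v = v₀ + Δv.
0–4 s: 10 × 4 = 40 cm/s
4–9 s: -6 × 5 = -30 cm/s
9–14 s: -3 × 5 = -15 cm/s
Δv = -5 cm/s, so v(14) = 3 + (-5) = -2 cm/s.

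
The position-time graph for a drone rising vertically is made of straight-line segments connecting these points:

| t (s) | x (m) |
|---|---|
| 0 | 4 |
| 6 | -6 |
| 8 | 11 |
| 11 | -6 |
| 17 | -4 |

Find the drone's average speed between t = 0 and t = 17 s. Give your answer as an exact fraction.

Average speed = (total path length)/(elapsed time); on a piecewise-linear x-t graph the path length is Σ|Δx|.
0–6 s: |Δx| = |-6 − 4| = 10 m
6–8 s: |Δx| = |11 − -6| = 17 m
8–11 s: |Δx| = |-6 − 11| = 17 m
11–17 s: |Δx| = |-4 − -6| = 2 m
Total path = 46 m; average speed = 46/17 = 46/17 m/s.

46/17 m/s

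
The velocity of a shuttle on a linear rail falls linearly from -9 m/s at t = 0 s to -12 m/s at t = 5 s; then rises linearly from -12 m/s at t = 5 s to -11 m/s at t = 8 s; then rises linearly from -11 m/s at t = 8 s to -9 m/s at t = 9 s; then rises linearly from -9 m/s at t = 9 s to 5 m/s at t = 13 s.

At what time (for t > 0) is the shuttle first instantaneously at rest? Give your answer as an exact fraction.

v changes sign on 9–13 s (from -9 to 5); the graph is linear there, so v = 0 at t = 9 + (9)·(13 − 9)/(5 − -9) = 81/7 s.

t = 81/7 s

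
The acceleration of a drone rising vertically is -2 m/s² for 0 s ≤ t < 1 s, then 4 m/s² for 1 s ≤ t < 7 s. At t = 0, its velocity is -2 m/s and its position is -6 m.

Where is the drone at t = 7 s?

39 m

On each constant-a segment, Δv = aΔt and Δx = v₀Δt + ½aΔt²; chain segment to segment.
0–1 s: v starts -2 m/s; Δx = -2·1 + ½·-2·1² = -3 m; v ends -4 m/s.
1–7 s: v starts -4 m/s; Δx = -4·6 + ½·4·6² = 48 m; v ends 20 m/s.
x(7) = -6 + Σ Δx = 39 m.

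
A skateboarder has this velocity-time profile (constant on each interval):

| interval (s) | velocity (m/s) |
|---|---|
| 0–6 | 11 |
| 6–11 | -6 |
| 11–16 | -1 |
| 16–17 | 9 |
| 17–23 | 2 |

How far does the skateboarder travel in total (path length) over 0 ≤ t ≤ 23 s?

122 m

Total distance travelled is ∫|v| dt — sum the magnitudes of each area piece.
0–6 s: |11| × 6 = 66 m
6–11 s: |-6| × 5 = 30 m
11–16 s: |-1| × 5 = 5 m
16–17 s: |9| × 1 = 9 m
17–23 s: |2| × 6 = 12 m
Total distance = 122 m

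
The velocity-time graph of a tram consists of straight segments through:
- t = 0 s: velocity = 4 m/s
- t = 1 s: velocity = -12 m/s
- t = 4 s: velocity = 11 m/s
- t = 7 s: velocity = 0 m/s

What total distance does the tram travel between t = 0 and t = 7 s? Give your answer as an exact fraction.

892/23 m

Total distance travelled is ∫|v| dt — sum the magnitudes of each area piece.
0–1 s: v = 0 at t = 0.25 s; triangle areas 0.5 + 4.5 = 5 m
1–4 s: v = 0 at t = 59/23 s; triangle areas 216/23 + 363/46 = 795/46 m
4–7 s: |½(11 + 0)(3)| = 16.5 m
Total distance = 892/23 m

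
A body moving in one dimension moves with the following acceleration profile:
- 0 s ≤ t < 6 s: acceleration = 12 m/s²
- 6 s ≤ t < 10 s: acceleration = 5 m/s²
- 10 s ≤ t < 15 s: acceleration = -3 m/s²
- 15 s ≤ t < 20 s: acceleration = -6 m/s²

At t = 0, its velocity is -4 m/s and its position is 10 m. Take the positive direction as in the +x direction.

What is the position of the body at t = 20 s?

1206.5 m

On each constant-a segment, Δv = aΔt and Δx = v₀Δt + ½aΔt²; chain segment to segment.
0–6 s: v starts -4 m/s; Δx = -4·6 + ½·12·6² = 192 m; v ends 68 m/s.
6–10 s: v starts 68 m/s; Δx = 68·4 + ½·5·4² = 312 m; v ends 88 m/s.
10–15 s: v starts 88 m/s; Δx = 88·5 + ½·-3·5² = 402.5 m; v ends 73 m/s.
15–20 s: v starts 73 m/s; Δx = 73·5 + ½·-6·5² = 290 m; v ends 43 m/s.
x(20) = 10 + Σ Δx = 1206.5 m.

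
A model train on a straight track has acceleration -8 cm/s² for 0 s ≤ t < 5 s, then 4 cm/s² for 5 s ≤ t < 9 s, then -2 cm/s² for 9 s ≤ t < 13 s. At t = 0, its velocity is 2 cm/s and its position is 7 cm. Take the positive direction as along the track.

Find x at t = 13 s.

-307 cm

On each constant-a segment, Δv = aΔt and Δx = v₀Δt + ½aΔt²; chain segment to segment.
0–5 s: v starts 2 cm/s; Δx = 2·5 + ½·-8·5² = -90 cm; v ends -38 cm/s.
5–9 s: v starts -38 cm/s; Δx = -38·4 + ½·4·4² = -120 cm; v ends -22 cm/s.
9–13 s: v starts -22 cm/s; Δx = -22·4 + ½·-2·4² = -104 cm; v ends -30 cm/s.
x(13) = 7 + Σ Δx = -307 cm.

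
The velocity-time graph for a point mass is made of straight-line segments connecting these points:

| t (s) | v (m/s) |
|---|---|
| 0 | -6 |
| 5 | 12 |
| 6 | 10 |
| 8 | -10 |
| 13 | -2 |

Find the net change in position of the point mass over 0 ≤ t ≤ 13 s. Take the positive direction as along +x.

Displacement is the signed area under the v-t curve.
0–5 s: ½(-6 + 12)(5) = 15 m
5–6 s: ½(12 + 10)(1) = 11 m
6–8 s: ½(10 + -10)(2) = 0 m
8–13 s: ½(-10 + -2)(5) = -30 m
Net displacement = -4 m

-4 m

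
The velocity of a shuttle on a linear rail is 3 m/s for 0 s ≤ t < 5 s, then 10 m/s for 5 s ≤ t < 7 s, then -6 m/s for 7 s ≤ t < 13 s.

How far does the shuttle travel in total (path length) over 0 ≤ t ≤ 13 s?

Distance (not displacement) is the total path length: add the absolute areas under v-t.
0–5 s: |3| × 5 = 15 m
5–7 s: |10| × 2 = 20 m
7–13 s: |-6| × 6 = 36 m
Total distance = 71 m

71 m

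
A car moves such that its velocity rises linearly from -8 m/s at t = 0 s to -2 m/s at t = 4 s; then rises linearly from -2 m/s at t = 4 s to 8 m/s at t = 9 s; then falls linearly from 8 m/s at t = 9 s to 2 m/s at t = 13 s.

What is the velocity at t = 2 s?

-5 m/s

On 0–4 s the graph is linear from -8 to -2 m/s: v(2) = -8 + (-2 − -8)·(2 − 0)/(4 − 0) = -5 m/s.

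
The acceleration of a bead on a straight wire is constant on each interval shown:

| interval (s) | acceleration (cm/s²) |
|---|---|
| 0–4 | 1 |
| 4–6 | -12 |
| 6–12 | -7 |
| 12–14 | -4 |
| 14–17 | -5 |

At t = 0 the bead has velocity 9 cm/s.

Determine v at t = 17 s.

Δv equals the area under the a-t graph; then v = v₀ + Δv.
0–4 s: 1 × 4 = 4 cm/s
4–6 s: -12 × 2 = -24 cm/s
6–12 s: -7 × 6 = -42 cm/s
12–14 s: -4 × 2 = -8 cm/s
14–17 s: -5 × 3 = -15 cm/s
Δv = -85 cm/s, so v(17) = 9 + (-85) = -76 cm/s.

-76 cm/s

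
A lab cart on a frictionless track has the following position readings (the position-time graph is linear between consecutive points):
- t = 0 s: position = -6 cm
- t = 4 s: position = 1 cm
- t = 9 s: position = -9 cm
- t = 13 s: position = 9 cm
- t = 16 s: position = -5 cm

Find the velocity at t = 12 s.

Velocity is the slope of the x-t graph on 9–13 s: (9 − -9)/(13 − 9) = 4.5 cm/s.

4.5 cm/s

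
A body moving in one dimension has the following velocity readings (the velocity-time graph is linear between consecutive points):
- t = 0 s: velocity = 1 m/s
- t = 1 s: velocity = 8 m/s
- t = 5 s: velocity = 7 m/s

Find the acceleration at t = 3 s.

-0.25 m/s²

Acceleration is the slope of the v-t graph on 1–5 s: (7 − 8)/(5 − 1) = -0.25 m/s².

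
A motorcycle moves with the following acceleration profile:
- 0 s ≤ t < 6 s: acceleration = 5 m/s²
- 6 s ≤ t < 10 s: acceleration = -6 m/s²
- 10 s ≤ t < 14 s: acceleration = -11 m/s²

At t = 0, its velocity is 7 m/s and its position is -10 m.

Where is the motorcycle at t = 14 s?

On each constant-a segment, Δv = aΔt and Δx = v₀Δt + ½aΔt²; chain segment to segment.
0–6 s: v starts 7 m/s; Δx = 7·6 + ½·5·6² = 132 m; v ends 37 m/s.
6–10 s: v starts 37 m/s; Δx = 37·4 + ½·-6·4² = 100 m; v ends 13 m/s.
10–14 s: v starts 13 m/s; Δx = 13·4 + ½·-11·4² = -36 m; v ends -31 m/s.
x(14) = -10 + Σ Δx = 186 m.

186 m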